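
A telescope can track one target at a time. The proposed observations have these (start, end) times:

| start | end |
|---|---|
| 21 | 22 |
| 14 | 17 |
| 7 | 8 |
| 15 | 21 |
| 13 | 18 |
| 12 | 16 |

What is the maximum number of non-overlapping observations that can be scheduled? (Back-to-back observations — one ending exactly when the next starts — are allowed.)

3

Order by finish time; keep every interval that doesn't clash with the previous kept one.
Sorted by end: (7,8)  (12,16)  (14,17)  (13,18)  (15,21)  (21,22)
take (7,8); take (12,16); skip (14,17); take (21,22).
Selected 3 observations.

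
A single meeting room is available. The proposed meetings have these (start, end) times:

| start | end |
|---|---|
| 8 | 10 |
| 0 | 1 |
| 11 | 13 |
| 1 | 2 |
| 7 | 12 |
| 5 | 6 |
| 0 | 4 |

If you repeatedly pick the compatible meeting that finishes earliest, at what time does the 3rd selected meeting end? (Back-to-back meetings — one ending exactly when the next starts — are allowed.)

6

Sorted by end: (0,1)  (1,2)  (0,4)  (5,6)  (8,10)  (7,12)  (11,13)
take (0,1); take (1,2); take (5,6); take (8,10); take (11,13).
Selected: (0,1) (1,2) (5,6) (8,10) (11,13)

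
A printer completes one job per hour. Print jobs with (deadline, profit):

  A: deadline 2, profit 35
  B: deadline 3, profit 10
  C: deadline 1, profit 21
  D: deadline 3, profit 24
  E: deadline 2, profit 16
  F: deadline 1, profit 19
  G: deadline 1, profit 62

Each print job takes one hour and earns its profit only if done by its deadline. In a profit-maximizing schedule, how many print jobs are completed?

Sort by profit descending; place each in the latest free slot ≤ its deadline.
By profit: G(d1,62), A(d2,35), D(d3,24), C(d1,21), F(d1,19), E(d2,16), B(d3,10)
G→slot 1; A→slot 2; D→slot 3; C skipped; F skipped; E skipped; B skipped.
3 of 7 scheduled.

3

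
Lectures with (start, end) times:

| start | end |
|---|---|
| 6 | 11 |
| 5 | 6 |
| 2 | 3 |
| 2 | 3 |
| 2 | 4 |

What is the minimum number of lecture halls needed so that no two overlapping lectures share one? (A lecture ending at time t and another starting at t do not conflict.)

starts: [2, 2, 2, 5, 6]
ends:   [3, 3, 4, 6, 11]
s2→1 s2→2 s2→3  — peak 3.

3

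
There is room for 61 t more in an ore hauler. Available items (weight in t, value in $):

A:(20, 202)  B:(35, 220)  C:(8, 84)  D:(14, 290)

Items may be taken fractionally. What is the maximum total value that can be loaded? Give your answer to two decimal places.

695.43

Order: D (290/14=20.71) > C (84/8=10.50) > A (202/20=10.10) > B (220/35=6.29)
Fill: take D (14 @ 290) → take C (8 @ 84) → take A (20 @ 202) → take 19/35 of B → 119.43; 61/61 used.
Total value = 695.43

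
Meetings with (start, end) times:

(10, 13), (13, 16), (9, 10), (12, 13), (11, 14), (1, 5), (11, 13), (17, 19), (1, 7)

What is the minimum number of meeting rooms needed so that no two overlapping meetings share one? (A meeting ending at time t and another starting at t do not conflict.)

4

The answer is the maximum number of intervals overlapping at any instant.
Events (time:±→running): 1:+→1 1:+→2 5:-→1 7:-→0 9:+→1 10:-→0 10:+→1 11:+→2 11:+→3 12:+→4 … peak 4.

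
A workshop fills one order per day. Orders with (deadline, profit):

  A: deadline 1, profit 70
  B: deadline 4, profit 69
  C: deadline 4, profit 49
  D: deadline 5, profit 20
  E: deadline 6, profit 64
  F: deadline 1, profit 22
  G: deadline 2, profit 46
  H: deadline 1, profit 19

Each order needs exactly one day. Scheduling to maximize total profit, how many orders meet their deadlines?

Sort by profit descending; place each in the latest free slot ≤ its deadline.
Profit order: A=70 B=69 E=64 C=49 G=46 F=22 D=20 H=19
Assign: A→slot 1, B→slot 4, E→slot 6, C→slot 3, G→slot 2, F skipped, D→slot 5, H skipped.
Slots: [1:A] [2:G] [3:C] [4:B] [5:D] [6:E]
6 of 8 scheduled.

6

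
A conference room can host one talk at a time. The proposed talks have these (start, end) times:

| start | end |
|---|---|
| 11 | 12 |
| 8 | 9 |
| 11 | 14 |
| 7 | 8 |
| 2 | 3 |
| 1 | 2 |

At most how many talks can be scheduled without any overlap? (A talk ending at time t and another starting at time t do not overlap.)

Greedy by earliest finish: after sorting by end time, pick each interval compatible with the last pick.
Sorted by end: (1,2)  (2,3)  (7,8)  (8,9)  (11,12)  (11,14)
take (1,2); take (2,3); take (7,8); take (8,9); take (11,12); skip (11,14).
Selected 5 talks.

5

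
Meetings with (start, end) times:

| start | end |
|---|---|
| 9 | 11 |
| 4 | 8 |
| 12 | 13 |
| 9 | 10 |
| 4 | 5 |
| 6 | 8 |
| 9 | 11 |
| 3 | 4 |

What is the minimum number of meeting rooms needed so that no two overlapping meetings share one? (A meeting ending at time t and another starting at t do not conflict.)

Count concurrent intervals with a sweep; the peak is the room count.
Events (time:±→running): 3:+→1 4:-→0 4:+→1 4:+→2 5:-→1 6:+→2 8:-→1 8:-→0 9:+→1 9:+→2 9:+→3 … peak 3.

3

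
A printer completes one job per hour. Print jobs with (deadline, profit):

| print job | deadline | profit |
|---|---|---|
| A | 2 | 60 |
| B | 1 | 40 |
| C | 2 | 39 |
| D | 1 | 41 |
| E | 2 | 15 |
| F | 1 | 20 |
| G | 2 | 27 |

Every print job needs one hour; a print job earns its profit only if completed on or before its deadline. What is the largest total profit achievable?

101

Take jobs in profit order; each goes to the latest open slot no later than its deadline.
By profit: A(d2,60), D(d1,41), B(d1,40), C(d2,39), G(d2,27), F(d1,20), E(d2,15)
A→slot 2; D→slot 1; B skipped; C skipped; G skipped; F skipped; E skipped.
Profit = 41 + 60 = 101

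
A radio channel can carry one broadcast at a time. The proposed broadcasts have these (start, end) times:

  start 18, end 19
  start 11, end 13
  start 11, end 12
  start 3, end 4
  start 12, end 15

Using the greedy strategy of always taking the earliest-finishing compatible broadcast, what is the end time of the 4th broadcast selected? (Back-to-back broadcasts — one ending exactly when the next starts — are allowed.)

19

Sort by end time and greedily take each interval whose start is ≥ the last chosen end.
By end time: (3,4), (11,12), (11,13), (12,15), (18,19).
Pick (3,4); next start ≥ 4 → (11,12); next start ≥ 12 → (12,15); next start ≥ 15 → (18,19).
Selected: (3,4) (11,12) (12,15) (18,19)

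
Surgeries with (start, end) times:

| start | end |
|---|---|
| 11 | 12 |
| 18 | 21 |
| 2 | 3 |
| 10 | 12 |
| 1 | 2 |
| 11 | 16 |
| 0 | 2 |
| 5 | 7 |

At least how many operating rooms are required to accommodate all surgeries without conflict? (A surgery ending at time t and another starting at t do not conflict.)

Count concurrent intervals with a sweep; the peak is the room count.
starts: [0, 1, 2, 5, 10, 11, 11, 18]
ends:   [2, 2, 3, 7, 12, 12, 16, 21]
s0→1 s1→2 e2→1 e2→0 s2→1 e3→0 s5→1 e7→0 s10→1 s11→2 s11→3  — peak 3.

3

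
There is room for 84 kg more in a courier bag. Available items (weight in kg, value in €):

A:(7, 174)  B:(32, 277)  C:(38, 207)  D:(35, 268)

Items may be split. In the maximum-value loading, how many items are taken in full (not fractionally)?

3

Ratios (sorted): A 24.86, B 8.66, D 7.66, C 5.45
take A (7 @ 174); take B (32 @ 277); take D (35 @ 268); take 10/38 of C → 54.47. Capacity used 84/84.
3 item(s) taken whole; one partial (take 10/38 of C).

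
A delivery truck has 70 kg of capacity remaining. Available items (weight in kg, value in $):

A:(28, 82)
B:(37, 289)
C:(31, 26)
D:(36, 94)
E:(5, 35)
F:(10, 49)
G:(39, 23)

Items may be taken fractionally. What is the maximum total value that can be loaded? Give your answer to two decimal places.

425.71

Order: B (289/37=7.81) > E (35/5=7.00) > F (49/10=4.90) > A (82/28=2.93) > D (94/36=2.61) > C (26/31=0.84) > G (23/39=0.59)
Fill: take B (37 @ 289) → take E (5 @ 35) → take F (10 @ 49) → take 18/28 of A → 52.71; 70/70 used.
Total value = 425.71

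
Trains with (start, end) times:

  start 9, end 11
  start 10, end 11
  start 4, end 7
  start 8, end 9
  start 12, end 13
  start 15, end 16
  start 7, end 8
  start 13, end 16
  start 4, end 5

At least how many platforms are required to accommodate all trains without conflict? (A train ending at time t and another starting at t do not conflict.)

2

The answer is the maximum number of intervals overlapping at any instant.
starts: [4, 4, 7, 8, 9, 10, 12, 13, 15]
ends:   [5, 7, 8, 9, 11, 11, 13, 16, 16]
s4→1 s4→2  — peak 2.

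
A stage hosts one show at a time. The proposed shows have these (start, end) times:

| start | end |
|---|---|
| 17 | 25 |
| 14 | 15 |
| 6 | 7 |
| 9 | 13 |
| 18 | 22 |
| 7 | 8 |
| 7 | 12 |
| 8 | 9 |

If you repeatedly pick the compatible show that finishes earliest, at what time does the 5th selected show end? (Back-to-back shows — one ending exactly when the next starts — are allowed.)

Order by finish time; keep every interval that doesn't clash with the previous kept one.
Sorted by end: (6,7)  (7,8)  (8,9)  (7,12)  (9,13)  (14,15)  (18,22)  (17,25)
take (6,7); take (7,8); take (8,9); skip (7,12); take (9,13); take (14,15); take (18,22).
Selected: (6,7) (7,8) (8,9) (9,13) (14,15) (18,22)

15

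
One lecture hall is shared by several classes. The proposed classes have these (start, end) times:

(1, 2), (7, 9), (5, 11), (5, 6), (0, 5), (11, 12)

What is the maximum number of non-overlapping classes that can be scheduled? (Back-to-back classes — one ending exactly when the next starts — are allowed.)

4

Greedy by earliest finish: after sorting by end time, pick each interval compatible with the last pick.
Sorted by end: (1,2)  (0,5)  (5,6)  (7,9)  (5,11)  (11,12)
take (1,2); skip (0,5); take (5,6); take (7,9); skip (5,11); take (11,12).
Selected 4 classes.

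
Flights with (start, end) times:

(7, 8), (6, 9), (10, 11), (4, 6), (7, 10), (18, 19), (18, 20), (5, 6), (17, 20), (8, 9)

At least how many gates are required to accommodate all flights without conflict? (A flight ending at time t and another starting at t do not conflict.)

starts: [4, 5, 6, 7, 7, 8, 10, 17, 18, 18]
ends:   [6, 6, 8, 9, 9, 10, 11, 19, 20, 20]
s4→1 s5→2 e6→1 e6→0 s6→1 s7→2 s7→3  — peak 3.

3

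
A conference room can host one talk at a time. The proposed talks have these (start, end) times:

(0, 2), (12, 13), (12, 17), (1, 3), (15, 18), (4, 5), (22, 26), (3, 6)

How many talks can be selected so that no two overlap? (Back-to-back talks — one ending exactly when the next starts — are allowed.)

Greedy by earliest finish: after sorting by end time, pick each interval compatible with the last pick.
Sorted by end: (0,2)  (1,3)  (4,5)  (3,6)  (12,13)  (12,17)  (15,18)  (22,26)
take (0,2); take (4,5); take (12,13); take (15,18); take (22,26).
Selected 5 talks.

5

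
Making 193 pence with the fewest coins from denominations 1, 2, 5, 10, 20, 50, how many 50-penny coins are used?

193 = 3×50 + 2×20 + 1×2 + 1×1
Count of 50: 3

3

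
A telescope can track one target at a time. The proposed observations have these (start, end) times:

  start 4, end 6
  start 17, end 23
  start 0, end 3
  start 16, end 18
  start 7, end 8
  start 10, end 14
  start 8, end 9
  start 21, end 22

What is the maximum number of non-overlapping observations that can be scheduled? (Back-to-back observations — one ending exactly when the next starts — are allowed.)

Sort by end time and greedily take each interval whose start is ≥ the last chosen end.
By end time: (0,3), (4,6), (7,8), (8,9), (10,14), (16,18), (21,22), (17,23).
Pick (0,3); next start ≥ 3 → (4,6); next start ≥ 6 → (7,8); next start ≥ 8 → (8,9); next start ≥ 9 → (10,14); next start ≥ 14 → (16,18); next start ≥ 18 → (21,22).
Selected 7 observations.

7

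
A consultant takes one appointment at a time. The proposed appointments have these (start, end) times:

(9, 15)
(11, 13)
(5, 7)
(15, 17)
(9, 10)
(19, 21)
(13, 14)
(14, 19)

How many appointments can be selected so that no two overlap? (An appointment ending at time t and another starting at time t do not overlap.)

Sort by end time and greedily take each interval whose start is ≥ the last chosen end.
By end time: (5,7), (9,10), (11,13), (13,14), (9,15), (15,17), (14,19), (19,21).
Pick (5,7); next start ≥ 7 → (9,10); next start ≥ 10 → (11,13); next start ≥ 13 → (13,14); next start ≥ 14 → (15,17); next start ≥ 17 → (19,21).
Selected 6 appointments.

6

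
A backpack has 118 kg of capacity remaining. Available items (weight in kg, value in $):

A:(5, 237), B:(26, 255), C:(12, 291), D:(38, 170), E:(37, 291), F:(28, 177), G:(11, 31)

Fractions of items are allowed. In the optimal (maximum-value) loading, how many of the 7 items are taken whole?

5

Sort by value per unit weight and fill in that order.
Ratios (sorted): A 47.40, C 24.25, B 9.81, E 7.86, F 6.32, D 4.47, G 2.82
take A (5 @ 237); take C (12 @ 291); take B (26 @ 255); take E (37 @ 291); take F (28 @ 177); take 10/38 of D → 44.74. Capacity used 118/118.
5 item(s) taken whole; one partial (take 10/38 of D).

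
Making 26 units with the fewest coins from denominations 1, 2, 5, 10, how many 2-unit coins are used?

0

Use the largest denomination that fits, subtract, and repeat.
26 − 2×10→6 − 1×5→1 − 1×1→0
Count of 2: 0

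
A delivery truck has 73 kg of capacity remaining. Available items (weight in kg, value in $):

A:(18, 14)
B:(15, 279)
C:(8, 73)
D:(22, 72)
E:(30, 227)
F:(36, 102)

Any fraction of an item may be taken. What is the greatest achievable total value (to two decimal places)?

Sort by value per unit weight and fill in that order.
Ratios (sorted): B 18.60, C 9.12, E 7.57, D 3.27, F 2.83, A 0.78
take B (15 @ 279); take C (8 @ 73); take E (30 @ 227); take 20/22 of D → 65.45. Capacity used 73/73.
Total value = 644.45

644.45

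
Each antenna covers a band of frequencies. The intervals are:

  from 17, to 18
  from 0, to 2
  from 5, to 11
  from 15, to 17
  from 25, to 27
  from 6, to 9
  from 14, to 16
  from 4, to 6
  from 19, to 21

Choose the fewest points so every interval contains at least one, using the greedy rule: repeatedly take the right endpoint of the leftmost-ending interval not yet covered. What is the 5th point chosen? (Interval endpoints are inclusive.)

21

Sorted: [0,2] [4,6] [6,9] [5,11] [14,16] [15,17] [17,18] [19,21] [25,27]
{[0,2]} hit by 2; {[4,6],[6,9],[5,11]} hit by 6; {[14,16],[15,17]} hit by 16; {[17,18]} hit by 18; {[19,21]} hit by 21; {[25,27]} hit by 27.
Points: 2, 6, 16, 18, 21, 27 (6 total).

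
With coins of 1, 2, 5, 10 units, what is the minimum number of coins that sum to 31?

Greedy: take as many of the largest coin as possible, then repeat with the remainder.
31 − 3×10→1 − 1×1→0
Total coins = 3 + 1 = 4

4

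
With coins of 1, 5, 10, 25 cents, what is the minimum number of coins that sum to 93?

8

93 = 3×25 + 1×10 + 1×5 + 3×1
Total coins = 3 + 1 + 1 + 3 = 8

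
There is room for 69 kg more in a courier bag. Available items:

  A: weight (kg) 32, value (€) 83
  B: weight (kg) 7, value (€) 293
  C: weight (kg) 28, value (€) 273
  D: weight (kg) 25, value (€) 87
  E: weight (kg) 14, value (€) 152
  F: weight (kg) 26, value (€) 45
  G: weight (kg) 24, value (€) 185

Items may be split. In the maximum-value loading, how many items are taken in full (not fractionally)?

Sort by value per unit weight and fill in that order.
Order: B (293/7=41.86) > E (152/14=10.86) > C (273/28=9.75) > G (185/24=7.71) > D (87/25=3.48) > A (83/32=2.59) > F (45/26=1.73)
Fill: take B (7 @ 293) → take E (14 @ 152) → take C (28 @ 273) → take 20/24 of G → 154.17; 69/69 used.
3 item(s) taken whole; one partial (take 20/24 of G).

3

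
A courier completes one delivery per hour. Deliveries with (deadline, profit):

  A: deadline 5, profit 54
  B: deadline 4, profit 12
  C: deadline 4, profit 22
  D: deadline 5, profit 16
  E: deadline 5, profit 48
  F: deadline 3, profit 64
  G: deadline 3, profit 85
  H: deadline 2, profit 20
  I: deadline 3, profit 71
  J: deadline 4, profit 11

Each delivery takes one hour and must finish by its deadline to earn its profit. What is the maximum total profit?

322

Profit order: G=85 I=71 F=64 A=54 E=48 C=22 H=20 D=16 B=12 J=11
Assign: G→slot 3, I→slot 2, F→slot 1, A→slot 5, E→slot 4, C skipped, H skipped, D skipped, B skipped, J skipped.
Slots: [1:F] [2:I] [3:G] [4:E] [5:A]
Profit = 64 + 71 + 85 + 48 + 54 = 322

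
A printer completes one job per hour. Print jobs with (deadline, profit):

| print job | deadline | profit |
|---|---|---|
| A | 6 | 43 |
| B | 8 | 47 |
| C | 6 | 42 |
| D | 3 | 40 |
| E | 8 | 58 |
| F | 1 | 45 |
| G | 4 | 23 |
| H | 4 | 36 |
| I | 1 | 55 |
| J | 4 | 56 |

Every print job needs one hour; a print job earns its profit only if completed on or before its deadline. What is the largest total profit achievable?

Sort by profit descending; place each in the latest free slot ≤ its deadline.
Profit order: E=58 J=56 I=55 B=47 F=45 A=43 C=42 D=40 H=36 G=23
Assign: E→slot 8, J→slot 4, I→slot 1, B→slot 7, F skipped, A→slot 6, C→slot 5, D→slot 3, H→slot 2, G skipped.
Slots: [1:I] [2:H] [3:D] [4:J] [5:C] [6:A] [7:B] [8:E]
Profit = 55 + 36 + 40 + 56 + 42 + 43 + 47 + 58 = 377

377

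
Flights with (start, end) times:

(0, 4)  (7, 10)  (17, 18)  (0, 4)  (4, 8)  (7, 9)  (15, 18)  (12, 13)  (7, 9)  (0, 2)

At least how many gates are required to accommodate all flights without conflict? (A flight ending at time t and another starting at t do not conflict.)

4

The answer is the maximum number of intervals overlapping at any instant.
Events (time:±→running): 0:+→1 0:+→2 0:+→3 2:-→2 4:-→1 4:-→0 4:+→1 7:+→2 7:+→3 7:+→4 … peak 4.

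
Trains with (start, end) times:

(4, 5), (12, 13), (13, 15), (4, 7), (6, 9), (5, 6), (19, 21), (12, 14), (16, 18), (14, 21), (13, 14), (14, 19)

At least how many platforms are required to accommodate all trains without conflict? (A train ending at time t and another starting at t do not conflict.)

3

Count concurrent intervals with a sweep; the peak is the room count.
Events (time:±→running): 4:+→1 4:+→2 5:-→1 5:+→2 6:-→1 6:+→2 7:-→1 9:-→0 12:+→1 12:+→2 13:-→1 13:+→2 13:+→3 … peak 3.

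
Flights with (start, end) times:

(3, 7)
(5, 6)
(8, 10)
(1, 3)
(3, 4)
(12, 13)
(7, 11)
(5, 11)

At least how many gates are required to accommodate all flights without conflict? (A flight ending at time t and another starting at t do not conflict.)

3

starts: [1, 3, 3, 5, 5, 7, 8, 12]
ends:   [3, 4, 6, 7, 10, 11, 11, 13]
s1→1 e3→0 s3→1 s3→2 e4→1 s5→2 s5→3  — peak 3.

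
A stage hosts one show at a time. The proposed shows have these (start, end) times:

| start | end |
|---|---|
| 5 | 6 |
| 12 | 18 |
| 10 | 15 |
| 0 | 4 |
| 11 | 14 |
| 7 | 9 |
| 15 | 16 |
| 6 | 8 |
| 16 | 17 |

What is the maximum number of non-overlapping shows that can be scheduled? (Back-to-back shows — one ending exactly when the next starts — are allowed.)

6

Greedy by earliest finish: after sorting by end time, pick each interval compatible with the last pick.
By end time: (0,4), (5,6), (6,8), (7,9), (11,14), (10,15), (15,16), (16,17), (12,18).
Pick (0,4); next start ≥ 4 → (5,6); next start ≥ 6 → (6,8); next start ≥ 8 → (11,14); next start ≥ 14 → (15,16); next start ≥ 16 → (16,17).
Selected 6 shows.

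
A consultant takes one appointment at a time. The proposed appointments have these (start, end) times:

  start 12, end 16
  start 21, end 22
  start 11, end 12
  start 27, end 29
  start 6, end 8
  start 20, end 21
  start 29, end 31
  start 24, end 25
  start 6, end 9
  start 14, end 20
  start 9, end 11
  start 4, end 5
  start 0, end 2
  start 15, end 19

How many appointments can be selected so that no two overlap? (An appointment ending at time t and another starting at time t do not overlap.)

11

By end time: (0,2), (4,5), (6,8), (6,9), (9,11), (11,12), (12,16), (15,19), (14,20), (20,21), (21,22), (24,25), (27,29), (29,31).
Pick (0,2); next start ≥ 2 → (4,5); next start ≥ 5 → (6,8); next start ≥ 8 → (9,11); next start ≥ 11 → (11,12); next start ≥ 12 → (12,16); next start ≥ 16 → (20,21); next start ≥ 21 → (21,22); next start ≥ 22 → (24,25); next start ≥ 25 → (27,29); next start ≥ 29 → (29,31).
Selected 11 appointments.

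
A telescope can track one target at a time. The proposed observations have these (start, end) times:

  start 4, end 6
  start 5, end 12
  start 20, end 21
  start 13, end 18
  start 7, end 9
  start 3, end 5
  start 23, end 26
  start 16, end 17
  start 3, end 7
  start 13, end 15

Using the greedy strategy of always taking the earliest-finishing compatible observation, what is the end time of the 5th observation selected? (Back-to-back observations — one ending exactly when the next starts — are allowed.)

21

By end time: (3,5), (4,6), (3,7), (7,9), (5,12), (13,15), (16,17), (13,18), (20,21), (23,26).
Pick (3,5); next start ≥ 5 → (7,9); next start ≥ 9 → (13,15); next start ≥ 15 → (16,17); next start ≥ 17 → (20,21); next start ≥ 21 → (23,26).
Selected: (3,5) (7,9) (13,15) (16,17) (20,21) (23,26)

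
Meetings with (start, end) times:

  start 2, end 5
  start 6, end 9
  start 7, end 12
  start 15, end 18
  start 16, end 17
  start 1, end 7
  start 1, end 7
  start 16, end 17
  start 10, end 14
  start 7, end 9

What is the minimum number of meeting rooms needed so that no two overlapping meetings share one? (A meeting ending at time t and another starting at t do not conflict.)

The answer is the maximum number of intervals overlapping at any instant.
starts: [1, 1, 2, 6, 7, 7, 10, 15, 16, 16]
ends:   [5, 7, 7, 9, 9, 12, 14, 17, 17, 18]
s1→1 s1→2 s2→3  — peak 3.

3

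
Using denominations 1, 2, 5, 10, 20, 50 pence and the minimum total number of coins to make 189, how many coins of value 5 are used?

189 − 3×50→39 − 1×20→19 − 1×10→9 − 1×5→4 − 2×2→0
Count of 5: 1

1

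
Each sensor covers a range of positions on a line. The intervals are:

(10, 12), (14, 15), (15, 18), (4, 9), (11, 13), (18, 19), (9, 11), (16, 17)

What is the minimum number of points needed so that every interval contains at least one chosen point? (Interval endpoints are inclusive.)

5

By right end: [4,9]  [9,11]  [10,12]  [11,13]  [14,15]  [16,17]  [15,18]  [18,19]
[4,9] uncovered → point at 9; [10,12] uncovered → point at 12; [14,15] uncovered → point at 15; [16,17] uncovered → point at 17; [18,19] uncovered → point at 19.
Points: 9, 12, 15, 17, 19 (5 total).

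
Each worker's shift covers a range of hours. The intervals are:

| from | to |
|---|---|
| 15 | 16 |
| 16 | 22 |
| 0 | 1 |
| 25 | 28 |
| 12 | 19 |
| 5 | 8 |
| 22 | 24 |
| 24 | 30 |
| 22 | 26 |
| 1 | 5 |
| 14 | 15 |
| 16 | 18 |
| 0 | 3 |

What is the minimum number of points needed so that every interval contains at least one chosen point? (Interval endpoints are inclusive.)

Process intervals by earliest right end; each time one isn't hit yet, stab at its right endpoint.
Sorted: [0,1] [0,3] [1,5] [5,8] [14,15] [15,16] [16,18] [12,19] [16,22] [22,24] [22,26] [25,28] [24,30]
{[0,1],[0,3],[1,5]} hit by 1; {[5,8]} hit by 8; {[14,15],[15,16]} hit by 15; {[16,18],[12,19],[16,22]} hit by 18; {[22,24],[22,26]} hit by 24; {[25,28],[24,30]} hit by 28.
Points: 1, 8, 15, 18, 24, 28 (6 total).

6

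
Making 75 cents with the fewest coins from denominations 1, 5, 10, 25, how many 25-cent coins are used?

75 = 3×25
Count of 25: 3

3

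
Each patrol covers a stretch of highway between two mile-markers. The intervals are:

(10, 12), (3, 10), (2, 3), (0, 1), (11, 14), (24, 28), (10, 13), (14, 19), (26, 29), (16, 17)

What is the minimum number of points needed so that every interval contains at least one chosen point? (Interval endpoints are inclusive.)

Process intervals by earliest right end; each time one isn't hit yet, stab at its right endpoint.
Sorted: [0,1] [2,3] [3,10] [10,12] [10,13] [11,14] [16,17] [14,19] [24,28] [26,29]
{[0,1]} hit by 1; {[2,3],[3,10]} hit by 3; {[10,12],[10,13],[11,14]} hit by 12; {[16,17],[14,19]} hit by 17; {[24,28],[26,29]} hit by 28.
Points: 1, 3, 12, 17, 28 (5 total).

5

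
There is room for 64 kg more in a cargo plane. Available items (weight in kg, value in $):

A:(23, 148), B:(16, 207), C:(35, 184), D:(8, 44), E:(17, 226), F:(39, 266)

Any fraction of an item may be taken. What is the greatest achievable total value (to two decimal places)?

Sort by value per unit weight and fill in that order.
Ratios (sorted): E 13.29, B 12.94, F 6.82, A 6.43, D 5.50, C 5.26
take E (17 @ 226); take B (16 @ 207); take 31/39 of F → 211.44. Capacity used 64/64.
Total value = 644.44

644.44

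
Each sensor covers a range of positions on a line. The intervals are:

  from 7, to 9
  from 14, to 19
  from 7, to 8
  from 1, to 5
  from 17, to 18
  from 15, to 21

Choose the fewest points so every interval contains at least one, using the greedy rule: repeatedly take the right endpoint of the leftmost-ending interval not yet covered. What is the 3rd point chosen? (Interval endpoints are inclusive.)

18

Sort by right endpoint; whenever an interval is uncovered, place a point at its right end.
By right end: [1,5]  [7,8]  [7,9]  [17,18]  [14,19]  [15,21]
[1,5] uncovered → point at 5; [7,8] uncovered → point at 8; [17,18] uncovered → point at 18.
Points: 5, 8, 18 (3 total).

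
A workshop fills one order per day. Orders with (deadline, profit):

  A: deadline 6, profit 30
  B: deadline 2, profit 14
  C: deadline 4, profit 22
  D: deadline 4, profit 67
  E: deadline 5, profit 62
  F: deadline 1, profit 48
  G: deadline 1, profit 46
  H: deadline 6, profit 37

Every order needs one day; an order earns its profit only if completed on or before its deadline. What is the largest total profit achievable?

266

By profit: D(d4,67), E(d5,62), F(d1,48), G(d1,46), H(d6,37), A(d6,30), C(d4,22), B(d2,14)
D→slot 4; E→slot 5; F→slot 1; G skipped; H→slot 6; A→slot 3; C→slot 2; B skipped.
Profit = 48 + 22 + 30 + 67 + 62 + 37 = 266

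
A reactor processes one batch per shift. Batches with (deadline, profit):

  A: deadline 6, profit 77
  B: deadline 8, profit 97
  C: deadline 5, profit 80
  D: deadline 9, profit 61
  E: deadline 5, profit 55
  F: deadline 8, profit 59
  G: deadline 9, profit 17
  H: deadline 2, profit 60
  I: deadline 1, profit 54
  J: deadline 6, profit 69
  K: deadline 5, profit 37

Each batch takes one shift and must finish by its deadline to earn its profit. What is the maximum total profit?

Profit order: B=97 C=80 A=77 J=69 D=61 H=60 F=59 E=55 I=54 K=37 G=17
Assign: B→slot 8, C→slot 5, A→slot 6, J→slot 4, D→slot 9, H→slot 2, F→slot 7, E→slot 3, I→slot 1, K skipped, G skipped.
Slots: [1:I] [2:H] [3:E] [4:J] [5:C] [6:A] [7:F] [8:B] [9:D]
Profit = 54 + 60 + 55 + 69 + 80 + 77 + 59 + 97 + 61 = 612

612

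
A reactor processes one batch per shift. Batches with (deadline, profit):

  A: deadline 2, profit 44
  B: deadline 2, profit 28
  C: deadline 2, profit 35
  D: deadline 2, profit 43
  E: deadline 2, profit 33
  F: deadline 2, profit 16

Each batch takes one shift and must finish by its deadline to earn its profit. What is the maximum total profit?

87

By profit: A(d2,44), D(d2,43), C(d2,35), E(d2,33), B(d2,28), F(d2,16)
A→slot 2; D→slot 1; C skipped; E skipped; B skipped; F skipped.
Profit = 43 + 44 = 87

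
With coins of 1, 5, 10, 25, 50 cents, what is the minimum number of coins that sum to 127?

5

Use the largest denomination that fits, subtract, and repeat.
127 − 2×50→27 − 1×25→2 − 2×1→0
Total coins = 2 + 1 + 2 = 5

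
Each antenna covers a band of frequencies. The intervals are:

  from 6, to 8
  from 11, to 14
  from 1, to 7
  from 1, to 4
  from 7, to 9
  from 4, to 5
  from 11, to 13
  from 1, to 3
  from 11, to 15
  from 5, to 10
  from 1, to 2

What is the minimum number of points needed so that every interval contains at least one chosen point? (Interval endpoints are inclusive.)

Process intervals by earliest right end; each time one isn't hit yet, stab at its right endpoint.
By right end: [1,2]  [1,3]  [1,4]  [4,5]  [1,7]  [6,8]  [7,9]  [5,10]  [11,13]  [11,14]  [11,15]
[1,2] uncovered → point at 2; [4,5] uncovered → point at 5; [6,8] uncovered → point at 8; [11,13] uncovered → point at 13.
Points: 2, 5, 8, 13 (4 total).

4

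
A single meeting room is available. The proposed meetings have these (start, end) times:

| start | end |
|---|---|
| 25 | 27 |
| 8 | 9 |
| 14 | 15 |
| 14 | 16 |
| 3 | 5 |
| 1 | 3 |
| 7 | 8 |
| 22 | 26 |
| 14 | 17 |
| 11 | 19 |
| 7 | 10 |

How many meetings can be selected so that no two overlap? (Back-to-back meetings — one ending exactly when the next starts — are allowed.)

6

Order by finish time; keep every interval that doesn't clash with the previous kept one.
By end time: (1,3), (3,5), (7,8), (8,9), (7,10), (14,15), (14,16), (14,17), (11,19), (22,26), (25,27).
Pick (1,3); next start ≥ 3 → (3,5); next start ≥ 5 → (7,8); next start ≥ 8 → (8,9); next start ≥ 9 → (14,15); next start ≥ 15 → (22,26).
Selected 6 meetings.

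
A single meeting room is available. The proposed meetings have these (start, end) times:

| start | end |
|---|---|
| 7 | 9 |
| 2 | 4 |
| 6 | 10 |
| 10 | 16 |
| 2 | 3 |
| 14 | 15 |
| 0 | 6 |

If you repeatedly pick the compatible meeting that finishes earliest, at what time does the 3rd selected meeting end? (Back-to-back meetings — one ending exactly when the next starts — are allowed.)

15

Greedy by earliest finish: after sorting by end time, pick each interval compatible with the last pick.
By end time: (2,3), (2,4), (0,6), (7,9), (6,10), (14,15), (10,16).
Pick (2,3); next start ≥ 3 → (7,9); next start ≥ 9 → (14,15).
Selected: (2,3) (7,9) (14,15)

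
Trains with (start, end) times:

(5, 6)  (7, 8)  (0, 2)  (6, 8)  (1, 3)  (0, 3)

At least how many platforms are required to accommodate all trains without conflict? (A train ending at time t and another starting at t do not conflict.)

3

Count concurrent intervals with a sweep; the peak is the room count.
starts: [0, 0, 1, 5, 6, 7]
ends:   [2, 3, 3, 6, 8, 8]
s0→1 s0→2 s1→3  — peak 3.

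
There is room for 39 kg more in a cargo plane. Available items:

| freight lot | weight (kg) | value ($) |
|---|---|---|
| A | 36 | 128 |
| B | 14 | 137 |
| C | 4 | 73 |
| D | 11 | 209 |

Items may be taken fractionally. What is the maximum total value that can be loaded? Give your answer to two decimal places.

454.56

Sort by value per unit weight and fill in that order.
Order: D (209/11=19.00) > C (73/4=18.25) > B (137/14=9.79) > A (128/36=3.56)
Fill: take D (11 @ 209) → take C (4 @ 73) → take B (14 @ 137) → take 10/36 of A → 35.56; 39/39 used.
Total value = 454.56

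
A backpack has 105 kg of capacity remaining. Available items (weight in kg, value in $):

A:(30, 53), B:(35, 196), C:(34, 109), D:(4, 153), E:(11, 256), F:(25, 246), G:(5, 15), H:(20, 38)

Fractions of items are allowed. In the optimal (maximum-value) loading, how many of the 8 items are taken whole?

4

Sort by value per unit weight and fill in that order.
Order: D (153/4=38.25) > E (256/11=23.27) > F (246/25=9.84) > B (196/35=5.60) > C (109/34=3.21) > G (15/5=3.00) > H (38/20=1.90) > A (53/30=1.77)
Fill: take D (4 @ 153) → take E (11 @ 256) → take F (25 @ 246) → take B (35 @ 196) → take 30/34 of C → 96.18; 105/105 used.
4 item(s) taken whole; one partial (take 30/34 of C).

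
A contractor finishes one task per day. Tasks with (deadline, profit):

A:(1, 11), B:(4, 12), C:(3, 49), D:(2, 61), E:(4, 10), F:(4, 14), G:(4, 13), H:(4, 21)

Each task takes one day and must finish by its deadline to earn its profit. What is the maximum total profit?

145

By profit: D(d2,61), C(d3,49), H(d4,21), F(d4,14), G(d4,13), B(d4,12), A(d1,11), E(d4,10)
D→slot 2; C→slot 3; H→slot 4; F→slot 1; G skipped; B skipped; A skipped; E skipped.
Profit = 14 + 61 + 49 + 21 = 145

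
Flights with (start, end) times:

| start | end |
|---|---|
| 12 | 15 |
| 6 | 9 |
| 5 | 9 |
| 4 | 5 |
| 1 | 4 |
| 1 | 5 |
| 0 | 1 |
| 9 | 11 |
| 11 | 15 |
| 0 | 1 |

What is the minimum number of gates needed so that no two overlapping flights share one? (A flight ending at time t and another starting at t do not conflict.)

Count concurrent intervals with a sweep; the peak is the room count.
starts: [0, 0, 1, 1, 4, 5, 6, 9, 11, 12]
ends:   [1, 1, 4, 5, 5, 9, 9, 11, 15, 15]
s0→1 s0→2  — peak 2.

2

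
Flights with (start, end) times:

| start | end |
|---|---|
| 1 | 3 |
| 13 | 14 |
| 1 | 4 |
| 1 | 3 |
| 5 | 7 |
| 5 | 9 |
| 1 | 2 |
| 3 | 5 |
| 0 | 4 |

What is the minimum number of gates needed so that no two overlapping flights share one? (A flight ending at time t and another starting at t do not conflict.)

Events (time:±→running): 0:+→1 1:+→2 1:+→3 1:+→4 1:+→5 … peak 5.

5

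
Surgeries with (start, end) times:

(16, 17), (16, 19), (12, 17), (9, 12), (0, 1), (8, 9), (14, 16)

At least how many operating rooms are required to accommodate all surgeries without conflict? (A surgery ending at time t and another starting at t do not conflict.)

starts: [0, 8, 9, 12, 14, 16, 16]
ends:   [1, 9, 12, 16, 17, 17, 19]
s0→1 e1→0 s8→1 e9→0 s9→1 e12→0 s12→1 s14→2 e16→1 s16→2 s16→3  — peak 3.

3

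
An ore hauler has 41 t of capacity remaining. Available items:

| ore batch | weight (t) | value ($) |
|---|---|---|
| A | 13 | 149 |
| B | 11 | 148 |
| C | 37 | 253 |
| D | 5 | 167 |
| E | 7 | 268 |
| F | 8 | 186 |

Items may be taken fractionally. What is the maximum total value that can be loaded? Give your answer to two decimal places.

883.62

Greedy by value/weight ratio, highest first.
Ratios (sorted): E 38.29, D 33.40, F 23.25, B 13.45, A 11.46, C 6.84
take E (7 @ 268); take D (5 @ 167); take F (8 @ 186); take B (11 @ 148); take 10/13 of A → 114.62. Capacity used 41/41.
Total value = 883.62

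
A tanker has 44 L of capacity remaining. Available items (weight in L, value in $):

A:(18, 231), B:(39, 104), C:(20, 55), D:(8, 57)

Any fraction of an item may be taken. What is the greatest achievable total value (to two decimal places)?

337.50

Ratios (sorted): A 12.83, D 7.12, C 2.75, B 2.67
take A (18 @ 231); take D (8 @ 57); take 18/20 of C → 49.50. Capacity used 44/44.
Total value = 337.50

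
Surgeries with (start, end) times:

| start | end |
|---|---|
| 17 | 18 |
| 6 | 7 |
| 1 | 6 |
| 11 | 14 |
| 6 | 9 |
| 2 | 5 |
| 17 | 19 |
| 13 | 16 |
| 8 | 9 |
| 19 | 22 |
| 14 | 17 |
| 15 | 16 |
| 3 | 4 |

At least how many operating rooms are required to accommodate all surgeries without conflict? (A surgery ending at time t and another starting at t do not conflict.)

3

starts: [1, 2, 3, 6, 6, 8, 11, 13, 14, 15, 17, 17, 19]
ends:   [4, 5, 6, 7, 9, 9, 14, 16, 16, 17, 18, 19, 22]
s1→1 s2→2 s3→3  — peak 3.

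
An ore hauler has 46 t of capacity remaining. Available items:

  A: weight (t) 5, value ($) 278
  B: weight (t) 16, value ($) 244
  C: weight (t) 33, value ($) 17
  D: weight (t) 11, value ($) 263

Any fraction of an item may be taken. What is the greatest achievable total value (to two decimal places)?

792.21

Sort by value per unit weight and fill in that order.
Order: A (278/5=55.60) > D (263/11=23.91) > B (244/16=15.25) > C (17/33=0.52)
Fill: take A (5 @ 278) → take D (11 @ 263) → take B (16 @ 244) → take 14/33 of C → 7.21; 46/46 used.
Total value = 792.21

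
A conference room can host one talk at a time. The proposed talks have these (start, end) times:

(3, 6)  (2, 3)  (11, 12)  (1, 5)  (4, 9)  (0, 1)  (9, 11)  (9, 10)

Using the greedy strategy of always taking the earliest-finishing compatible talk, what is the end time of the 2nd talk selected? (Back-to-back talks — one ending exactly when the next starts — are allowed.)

3

By end time: (0,1), (2,3), (1,5), (3,6), (4,9), (9,10), (9,11), (11,12).
Pick (0,1); next start ≥ 1 → (2,3); next start ≥ 3 → (3,6); next start ≥ 6 → (9,10); next start ≥ 10 → (11,12).
Selected: (0,1) (2,3) (3,6) (9,10) (11,12)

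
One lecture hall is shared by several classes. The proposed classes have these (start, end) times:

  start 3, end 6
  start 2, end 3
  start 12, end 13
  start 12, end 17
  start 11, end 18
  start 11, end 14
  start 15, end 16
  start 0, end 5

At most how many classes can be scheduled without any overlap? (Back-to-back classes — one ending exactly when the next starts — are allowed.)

4

Greedy by earliest finish: after sorting by end time, pick each interval compatible with the last pick.
By end time: (2,3), (0,5), (3,6), (12,13), (11,14), (15,16), (12,17), (11,18).
Pick (2,3); next start ≥ 3 → (3,6); next start ≥ 6 → (12,13); next start ≥ 13 → (15,16).
Selected 4 classes.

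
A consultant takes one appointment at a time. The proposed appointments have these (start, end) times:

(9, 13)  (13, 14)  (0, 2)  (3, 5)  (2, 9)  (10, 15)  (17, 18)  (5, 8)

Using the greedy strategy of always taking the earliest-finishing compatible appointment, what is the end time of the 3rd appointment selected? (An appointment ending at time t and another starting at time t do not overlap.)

Sorted by end: (0,2)  (3,5)  (5,8)  (2,9)  (9,13)  (13,14)  (10,15)  (17,18)
take (0,2); take (3,5); take (5,8); take (9,13); take (13,14); skip (10,15); take (17,18).
Selected: (0,2) (3,5) (5,8) (9,13) (13,14) (17,18)

8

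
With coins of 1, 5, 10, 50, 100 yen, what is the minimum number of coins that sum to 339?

11

339 − 3×100→39 − 3×10→9 − 1×5→4 − 4×1→0
Total coins = 3 + 3 + 1 + 4 = 11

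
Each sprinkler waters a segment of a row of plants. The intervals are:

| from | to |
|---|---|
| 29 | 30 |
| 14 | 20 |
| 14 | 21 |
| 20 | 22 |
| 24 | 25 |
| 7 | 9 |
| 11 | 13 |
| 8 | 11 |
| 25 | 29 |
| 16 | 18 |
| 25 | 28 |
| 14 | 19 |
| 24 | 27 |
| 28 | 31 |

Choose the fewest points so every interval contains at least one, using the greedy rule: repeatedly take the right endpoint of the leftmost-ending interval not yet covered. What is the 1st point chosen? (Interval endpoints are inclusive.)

9

Sort by right endpoint; whenever an interval is uncovered, place a point at its right end.
By right end: [7,9]  [8,11]  [11,13]  [16,18]  [14,19]  [14,20]  [14,21]  [20,22]  [24,25]  [24,27]  [25,28]  [25,29]  [29,30]  [28,31]
[7,9] uncovered → point at 9; [11,13] uncovered → point at 13; [16,18] uncovered → point at 18; [20,22] uncovered → point at 22; [24,25] uncovered → point at 25; [29,30] uncovered → point at 30.
Points: 9, 13, 18, 22, 25, 30 (6 total).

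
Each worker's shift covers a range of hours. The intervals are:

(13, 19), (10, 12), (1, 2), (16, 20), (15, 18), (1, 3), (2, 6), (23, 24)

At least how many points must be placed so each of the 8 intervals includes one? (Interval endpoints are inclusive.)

4

Process intervals by earliest right end; each time one isn't hit yet, stab at its right endpoint.
By right end: [1,2]  [1,3]  [2,6]  [10,12]  [15,18]  [13,19]  [16,20]  [23,24]
[1,2] uncovered → point at 2; [10,12] uncovered → point at 12; [15,18] uncovered → point at 18; [23,24] uncovered → point at 24.
Points: 2, 12, 18, 24 (4 total).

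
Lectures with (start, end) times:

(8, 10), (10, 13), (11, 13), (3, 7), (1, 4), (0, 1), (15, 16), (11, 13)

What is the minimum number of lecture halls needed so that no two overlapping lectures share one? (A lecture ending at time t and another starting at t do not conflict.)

3

The answer is the maximum number of intervals overlapping at any instant.
Events (time:±→running): 0:+→1 1:-→0 1:+→1 3:+→2 4:-→1 7:-→0 8:+→1 10:-→0 10:+→1 11:+→2 11:+→3 … peak 3.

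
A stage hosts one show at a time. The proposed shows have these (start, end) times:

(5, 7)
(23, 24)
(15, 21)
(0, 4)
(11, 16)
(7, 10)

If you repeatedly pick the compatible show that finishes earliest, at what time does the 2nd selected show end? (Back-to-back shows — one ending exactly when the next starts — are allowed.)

7

Greedy by earliest finish: after sorting by end time, pick each interval compatible with the last pick.
Sorted by end: (0,4)  (5,7)  (7,10)  (11,16)  (15,21)  (23,24)
take (0,4); take (5,7); take (7,10); take (11,16); take (23,24).
Selected: (0,4) (5,7) (7,10) (11,16) (23,24)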